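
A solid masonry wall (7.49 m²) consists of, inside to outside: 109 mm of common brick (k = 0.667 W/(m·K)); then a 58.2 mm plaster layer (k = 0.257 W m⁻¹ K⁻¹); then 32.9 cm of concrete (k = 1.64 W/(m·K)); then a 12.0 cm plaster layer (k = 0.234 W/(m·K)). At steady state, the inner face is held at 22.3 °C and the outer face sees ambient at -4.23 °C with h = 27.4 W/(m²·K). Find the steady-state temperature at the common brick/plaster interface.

T = 18.5 °C

Treat each layer as a resistance in series:
  R_common brick = L/(kA) = 0.109/(0.667·7.49) = 0.02182 K/W
  R_plaster = L/(kA) = 0.0582/(0.257·7.49) = 0.03023 K/W
  R_concrete = L/(kA) = 0.329/(1.64·7.49) = 0.02678 K/W
  R_plaster = L/(kA) = 0.120/(0.234·7.49) = 0.06847 K/W
  R_conv,out = 1/(hA) = 1/(27.4·7.49) = 0.004873 K/W
ΣR = 0.02182 + 0.03023 + 0.02678 + 0.06847 + 0.004873 = 0.1522 K/W
Q = ΔT/ΣR = (22.3 °C − -4.23 °C)/0.1522 = 174.3 W
From the inner boundary to the common brick/plaster interface, ΣR_partial = 0.02182 K/W.
T_interface = T_in − Q·ΣR_partial = 22.3 °C − (174.3)(0.02182) = 18.5 °C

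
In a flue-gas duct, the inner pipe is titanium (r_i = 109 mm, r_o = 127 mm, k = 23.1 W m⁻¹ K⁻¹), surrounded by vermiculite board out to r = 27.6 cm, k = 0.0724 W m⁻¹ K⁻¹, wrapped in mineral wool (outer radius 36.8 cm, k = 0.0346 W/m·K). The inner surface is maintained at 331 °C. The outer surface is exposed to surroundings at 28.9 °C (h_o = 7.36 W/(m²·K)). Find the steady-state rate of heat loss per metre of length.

Resistance network (inner→outer):
  R'_titanium = ln(0.127/0.109)/(2πk) = 0.1528/(2π·23.1) = 0.001053 m·K/W
  R'_vermiculite board = ln(0.276/0.127)/(2πk) = 0.7762/(2π·0.0724) = 1.706 m·K/W
  R'_mineral wool = ln(0.368/0.276)/(2πk) = 0.2877/(2π·0.0346) = 1.323 m·K/W
  R'_conv,out = 1/(2πr h) = 1/(2π·0.368·7.36) = 0.05876 m·K/W
ΣR = 0.001053 + 1.706 + 1.323 + 0.05876 = 3.089 m·K/W
Q' = ΔT/ΣR = (331 °C − 28.9 °C)/3.089 = 97.8 W/m

Q' = 97.8 W/m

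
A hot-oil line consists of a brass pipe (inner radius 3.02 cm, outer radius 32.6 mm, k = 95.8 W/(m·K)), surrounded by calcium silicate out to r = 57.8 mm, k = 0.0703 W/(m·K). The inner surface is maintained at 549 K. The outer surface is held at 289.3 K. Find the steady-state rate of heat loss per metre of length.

Series thermal resistances, inner to outer:
  R'_brass = ln(0.0326/0.0302)/(2πk) = 0.07647/(2π·95.8) = 1.270×10^-4 m·K/W
  R'_calcium silicate = ln(0.0578/0.0326)/(2πk) = 0.5727/(2π·0.0703) = 1.297 m·K/W
ΣR = 1.270×10^-4 + 1.297 = 1.297 m·K/W
Q' = ΔT/ΣR = (549 K − 289.3 K)/1.297 = 200 W/m

Q' = 200 W/m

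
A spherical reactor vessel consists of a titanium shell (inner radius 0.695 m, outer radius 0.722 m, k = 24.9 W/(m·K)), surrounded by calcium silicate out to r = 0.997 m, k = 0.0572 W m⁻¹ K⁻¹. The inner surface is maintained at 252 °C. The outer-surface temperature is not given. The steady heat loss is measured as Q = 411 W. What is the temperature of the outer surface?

T_out = 33.5 °C

Series resistances:
  R_titanium = (1/0.695 − 1/0.722)/(4πk) = 0.05381/(4π·24.9) = 1.720×10^-4 K/W
  R_calcium silicate = (1/0.722 − 1/0.997)/(4πk) = 0.3820/(4π·0.0572) = 0.5315 K/W
ΣR = 0.5317 K/W
ΔT = Q·ΣR = 411 × 0.5317 = 218.5 K
Heat flows outward, so T_out = T_in − ΔT = 252 − 218.5 = 33.5 °C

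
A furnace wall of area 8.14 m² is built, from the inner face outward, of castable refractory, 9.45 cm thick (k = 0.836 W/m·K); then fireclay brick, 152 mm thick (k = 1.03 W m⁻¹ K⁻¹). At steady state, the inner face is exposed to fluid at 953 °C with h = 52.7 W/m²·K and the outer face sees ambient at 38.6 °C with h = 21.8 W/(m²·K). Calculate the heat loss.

Treat each layer as a resistance in series:
  R_conv,in = 1/(hA) = 1/(52.7·8.14) = 0.002331 K/W
  R_castable refractory = L/(kA) = 0.0945/(0.836·8.14) = 0.01389 K/W
  R_fireclay brick = L/(kA) = 0.152/(1.03·8.14) = 0.01813 K/W
  R_conv,out = 1/(hA) = 1/(21.8·8.14) = 0.005635 K/W
ΣR = 0.002331 + 0.01389 + 0.01813 + 0.005635 = 0.03999 K/W
Q = ΔT/ΣR = (953 °C − 38.6 °C)/0.03999 = 22900 W

Q = 22.9 kW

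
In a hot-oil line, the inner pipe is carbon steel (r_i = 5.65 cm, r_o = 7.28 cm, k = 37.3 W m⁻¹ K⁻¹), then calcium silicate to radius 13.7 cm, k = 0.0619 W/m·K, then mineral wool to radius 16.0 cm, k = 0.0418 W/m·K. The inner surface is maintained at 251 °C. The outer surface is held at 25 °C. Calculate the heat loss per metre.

Q' = 102 W/m

Resistance network (inner→outer):
  R'_carbon steel = ln(0.0728/0.0565)/(2πk) = 0.2535/(2π·37.3) = 0.001082 m·K/W
  R'_calcium silicate = ln(0.137/0.0728)/(2πk) = 0.6323/(2π·0.0619) = 1.626 m·K/W
  R'_mineral wool = ln(0.160/0.137)/(2πk) = 0.1552/(2π·0.0418) = 0.5909 m·K/W
ΣR = 0.001082 + 1.626 + 0.5909 = 2.218 m·K/W
Q' = ΔT/ΣR = (251 °C − 25 °C)/2.218 = 102 W/m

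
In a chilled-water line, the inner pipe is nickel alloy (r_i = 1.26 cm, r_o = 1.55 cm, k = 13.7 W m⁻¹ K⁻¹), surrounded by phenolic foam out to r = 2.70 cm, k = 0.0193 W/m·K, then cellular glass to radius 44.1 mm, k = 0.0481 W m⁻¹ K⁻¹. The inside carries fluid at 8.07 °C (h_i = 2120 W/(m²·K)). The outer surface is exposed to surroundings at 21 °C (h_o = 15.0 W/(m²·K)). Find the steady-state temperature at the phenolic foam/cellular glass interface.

T = 17.3 °C

Series thermal resistances, inner to outer:
  R'_conv,in = 1/(2πr h) = 1/(2π·0.0126·2120) = 0.005958 m·K/W
  R'_nickel alloy = ln(0.0155/0.0126)/(2πk) = 0.2071/(2π·13.7) = 0.002406 m·K/W
  R'_phenolic foam = ln(0.0270/0.0155)/(2πk) = 0.5550/(2π·0.0193) = 4.577 m·K/W
  R'_cellular glass = ln(0.0441/0.0270)/(2πk) = 0.4906/(2π·0.0481) = 1.623 m·K/W
  R'_conv,out = 1/(2πr h) = 1/(2π·0.0441·15.0) = 0.2406 m·K/W
ΣR = 0.005958 + 0.002406 + 4.577 + 1.623 + 0.2406 = 6.449 m·K/W
Q' = ΔT/ΣR = (8.07 °C − 21 °C)/6.449 = -2.005 W/m
From the inner boundary to the phenolic foam/cellular glass interface, ΣR_partial = 4.585 m·K/W.
T_interface = T_in − Q'·ΣR_partial = 8.07 °C − (-2.005)(4.585) = 17.3 °C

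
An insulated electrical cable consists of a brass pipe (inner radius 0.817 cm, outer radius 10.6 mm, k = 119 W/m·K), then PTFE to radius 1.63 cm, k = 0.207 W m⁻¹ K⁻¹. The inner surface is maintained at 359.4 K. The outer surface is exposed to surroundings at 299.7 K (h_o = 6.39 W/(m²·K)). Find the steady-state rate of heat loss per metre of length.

Q' = 32.1 W/m

Resistance network (inner→outer):
  R'_brass = ln(0.0106/0.00817)/(2πk) = 0.2604/(2π·119) = 3.482×10^-4 m·K/W
  R'_PTFE = ln(0.0163/0.0106)/(2πk) = 0.4303/(2π·0.207) = 0.3309 m·K/W
  R'_conv,out = 1/(2πr h) = 1/(2π·0.0163·6.39) = 1.528 m·K/W
ΣR = 3.482×10^-4 + 0.3309 + 1.528 = 1.859 m·K/W
Q' = ΔT/ΣR = (359.4 K − 299.7 K)/1.859 = 32.1 W/m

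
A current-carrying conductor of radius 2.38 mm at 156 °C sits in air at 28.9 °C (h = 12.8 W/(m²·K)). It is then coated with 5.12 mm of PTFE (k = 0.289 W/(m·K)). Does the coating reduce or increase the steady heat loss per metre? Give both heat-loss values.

Critical radius for a cylinder: r_cr = k/h = 0.0226 m = 2.26 cm.
Outer radius after coating: r₂ = 0.00238 + 0.00512 = 0.00750 m.
Since r₁ < r_cr and r₂ ≤ r_cr, the coating moves toward the maximum at r_cr — heat loss rises.
Bare: R = 1/(2πr₁h) = 5.224 m·K/W; Q = 127.1/5.224 = 24.3 W/m.
Coated: R = R_cond + R_conv = 2.290 m·K/W; Q = 127.1/2.290 = 55.5 W/m.

increases: 24.3 → 55.5 W/m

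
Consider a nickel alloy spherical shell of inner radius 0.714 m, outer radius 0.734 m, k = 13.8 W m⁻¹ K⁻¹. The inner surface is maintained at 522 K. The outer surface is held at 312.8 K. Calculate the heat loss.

Q = 4πk·ΔT/(1/r₁ − 1/r₂) = 4π × 13.8 × 209.2 / (1/0.714 − 1/0.734) = 9.51×10^5 W

Q = 951 kW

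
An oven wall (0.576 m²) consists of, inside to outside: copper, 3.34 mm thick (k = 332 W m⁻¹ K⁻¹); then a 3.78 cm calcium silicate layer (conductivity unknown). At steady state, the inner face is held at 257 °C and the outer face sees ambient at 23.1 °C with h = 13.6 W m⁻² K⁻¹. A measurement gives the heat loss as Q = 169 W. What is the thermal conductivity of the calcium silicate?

ΣR = ΔT/Q = |257 − 23.1|/169 = 1.384 K/W
Known resistances:
  R_copper = L/(kA) = 0.00334/(332·0.576) = 1.747×10^-5 K/W
  R_conv,out = 1/(hA) = 1/(13.6·0.576) = 0.1277 K/W
R_calcium silicate = ΣR − ΣR_known = 1.384 − 0.1277 = 1.256 K/W
L/(kA) = 1.256 ⇒ k = 0.0378/(1.256·0.576) = 0.0522 W/m·K

k = 0.0522 W/m·K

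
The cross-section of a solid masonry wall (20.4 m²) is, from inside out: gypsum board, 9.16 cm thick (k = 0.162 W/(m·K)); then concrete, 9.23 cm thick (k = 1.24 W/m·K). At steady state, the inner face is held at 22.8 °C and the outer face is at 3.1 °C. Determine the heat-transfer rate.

Series thermal resistances, inner to outer:
  R_gypsum board = L/(kA) = 0.0916/(0.162·20.4) = 0.02772 K/W
  R_concrete = L/(kA) = 0.0923/(1.24·20.4) = 0.003649 K/W
ΣR = 0.02772 + 0.003649 = 0.03137 K/W
Q = ΔT/ΣR = (22.8 °C − 3.1 °C)/0.03137 = 628 W

Q = 628 W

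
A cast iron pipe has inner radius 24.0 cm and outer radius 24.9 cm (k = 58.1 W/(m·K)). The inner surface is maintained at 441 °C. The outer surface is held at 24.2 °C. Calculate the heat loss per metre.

Q' = 2πk·ΔT/ln(r₂/r₁) = 2π × 58.1 × 416.8 / ln(0.249/0.240) = 4.13×10^6 W/m

Q' = 4130 kW/m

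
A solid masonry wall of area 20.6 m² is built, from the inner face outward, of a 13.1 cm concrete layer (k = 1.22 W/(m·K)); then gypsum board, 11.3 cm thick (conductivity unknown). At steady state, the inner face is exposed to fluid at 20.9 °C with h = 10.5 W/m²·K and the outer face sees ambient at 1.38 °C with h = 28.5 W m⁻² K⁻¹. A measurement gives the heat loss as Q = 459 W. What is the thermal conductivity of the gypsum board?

k = 0.177 W/m·K

ΣR = ΔT/Q = |20.9 − 1.38|/459 = 0.04253 K/W
Known resistances:
  R_conv,in = 1/(hA) = 1/(10.5·20.6) = 0.004623 K/W
  R_concrete = L/(kA) = 0.131/(1.22·20.6) = 0.005212 K/W
  R_conv,out = 1/(hA) = 1/(28.5·20.6) = 0.001703 K/W
R_gypsum board = ΣR − ΣR_known = 0.04253 − 0.01154 = 0.03099 K/W
L/(kA) = 0.03099 ⇒ k = 0.113/(0.03099·20.6) = 0.177 W/m·K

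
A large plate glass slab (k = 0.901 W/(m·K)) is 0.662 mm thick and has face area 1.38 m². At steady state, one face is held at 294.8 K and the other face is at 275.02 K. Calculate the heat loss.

Q = kA·ΔT/L = 0.901 × 1.38 × |294.8 K − 275.02 K| / 6.62×10^-4 = 37200 W

Q = 37.2 kW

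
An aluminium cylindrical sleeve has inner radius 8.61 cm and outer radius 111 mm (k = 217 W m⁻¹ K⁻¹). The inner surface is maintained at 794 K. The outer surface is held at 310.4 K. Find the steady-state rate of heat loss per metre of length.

Q' = 2πk·ΔT/ln(r₂/r₁) = 2π × 217 × 483.6 / ln(0.111/0.0861) = 2.60×10^6 W/m

Q' = 2.60×10^6 W/m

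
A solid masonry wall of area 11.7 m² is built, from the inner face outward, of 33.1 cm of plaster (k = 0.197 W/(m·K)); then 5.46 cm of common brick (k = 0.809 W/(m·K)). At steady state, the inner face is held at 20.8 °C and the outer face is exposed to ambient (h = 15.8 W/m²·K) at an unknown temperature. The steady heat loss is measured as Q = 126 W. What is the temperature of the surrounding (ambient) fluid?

T_out = 1.30 °C

Series resistances:
  R_plaster = L/(kA) = 0.331/(0.197·11.7) = 0.1436 K/W
  R_common brick = L/(kA) = 0.0546/(0.809·11.7) = 0.005768 K/W
  R_conv,out = 1/(hA) = 1/(15.8·11.7) = 0.005409 K/W
ΣR = 0.1548 K/W
ΔT = Q·ΣR = 126 × 0.1548 = 19.50 K
Heat flows outward, so T_out = T_in − ΔT = 20.8 − 19.50 = 1.30 °C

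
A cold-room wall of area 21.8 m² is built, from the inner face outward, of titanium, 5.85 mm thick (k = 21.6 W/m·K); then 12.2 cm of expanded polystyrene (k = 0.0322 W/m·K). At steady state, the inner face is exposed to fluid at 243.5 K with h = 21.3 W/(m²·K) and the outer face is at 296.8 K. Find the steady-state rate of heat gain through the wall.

Resistance network (inner→outer):
  R_conv,in = 1/(hA) = 1/(21.3·21.8) = 0.002154 K/W
  R_titanium = L/(kA) = 0.00585/(21.6·21.8) = 1.242×10^-5 K/W
  R_expanded polystyrene = L/(kA) = 0.122/(0.0322·21.8) = 0.1738 K/W
ΣR = 0.002154 + 1.242×10^-5 + 0.1738 = 0.1760 K/W
Q = ΔT/ΣR = (243.5 K − 296.8 K)/0.1760 = -303 W
(Negative Q ⇒ heat flows inward; heat gain = 303 W.)

Q = 303 W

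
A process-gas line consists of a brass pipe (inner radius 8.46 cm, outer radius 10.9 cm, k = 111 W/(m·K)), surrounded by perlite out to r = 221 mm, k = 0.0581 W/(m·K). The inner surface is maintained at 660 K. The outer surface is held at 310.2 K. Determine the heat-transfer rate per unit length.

Q' = 181 W/m

Series thermal resistances, inner to outer:
  R'_brass = ln(0.109/0.0846)/(2πk) = 0.2534/(2π·111) = 3.634×10^-4 m·K/W
  R'_perlite = ln(0.221/0.109)/(2πk) = 0.7068/(2π·0.0581) = 1.936 m·K/W
ΣR = 3.634×10^-4 + 1.936 = 1.936 m·K/W
Q' = ΔT/ΣR = (660 K − 310.2 K)/1.936 = 181 W/m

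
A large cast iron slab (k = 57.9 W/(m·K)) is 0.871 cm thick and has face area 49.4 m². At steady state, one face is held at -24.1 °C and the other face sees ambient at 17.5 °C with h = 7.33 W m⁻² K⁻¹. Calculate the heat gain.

Series thermal resistances, inner to outer:
  R_cast iron = L/(kA) = 0.00871/(57.9·49.4) = 3.045×10^-6 K/W
  R_conv,out = 1/(hA) = 1/(7.33·49.4) = 0.002762 K/W
ΣR = 3.045×10^-6 + 0.002762 = 0.002765 K/W
Q = ΔT/ΣR = (-24.1 °C − 17.5 °C)/0.002765 = -15000 W
(Negative Q ⇒ heat flows inward; heat gain = 15000 W.)

Q = 15.0 kW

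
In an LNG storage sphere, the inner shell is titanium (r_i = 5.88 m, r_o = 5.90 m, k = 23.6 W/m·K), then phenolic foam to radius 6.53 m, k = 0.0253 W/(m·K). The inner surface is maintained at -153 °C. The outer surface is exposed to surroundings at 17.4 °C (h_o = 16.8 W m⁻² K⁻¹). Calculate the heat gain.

Series thermal resistances, inner to outer:
  R_titanium = (1/5.88 − 1/5.90)/(4πk) = 5.765×10^-4/(4π·23.6) = 1.944×10^-6 K/W
  R_phenolic foam = (1/5.90 − 1/6.53)/(4πk) = 0.01635/(4π·0.0253) = 0.05143 K/W
  R_conv,out = 1/(4πr²h) = 1/(4π·6.53²·16.8) = 1.111×10^-4 K/W
ΣR = 1.944×10^-6 + 0.05143 + 1.111×10^-4 = 0.05154 K/W
Q = ΔT/ΣR = (-153 °C − 17.4 °C)/0.05154 = -3310 W
(Negative Q ⇒ heat flows inward; heat gain = 3310 W.)

Q = 3.31 kW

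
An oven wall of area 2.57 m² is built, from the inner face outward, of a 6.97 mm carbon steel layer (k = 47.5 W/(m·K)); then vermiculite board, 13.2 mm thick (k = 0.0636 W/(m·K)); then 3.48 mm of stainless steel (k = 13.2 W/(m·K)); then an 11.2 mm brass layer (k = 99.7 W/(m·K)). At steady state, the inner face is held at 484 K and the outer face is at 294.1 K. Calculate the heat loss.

Series thermal resistances, inner to outer:
  R_carbon steel = L/(kA) = 0.00697/(47.5·2.57) = 5.710×10^-5 K/W
  R_vermiculite board = L/(kA) = 0.0132/(0.0636·2.57) = 0.08076 K/W
  R_stainless steel = L/(kA) = 0.00348/(13.2·2.57) = 1.026×10^-4 K/W
  R_brass = L/(kA) = 0.0112/(99.7·2.57) = 4.371×10^-5 K/W
ΣR = 5.710×10^-5 + 0.08076 + 1.026×10^-4 + 4.371×10^-5 = 0.08096 K/W
Q = ΔT/ΣR = (484 K − 294.1 K)/0.08096 = 2350 W

Q = 2350 W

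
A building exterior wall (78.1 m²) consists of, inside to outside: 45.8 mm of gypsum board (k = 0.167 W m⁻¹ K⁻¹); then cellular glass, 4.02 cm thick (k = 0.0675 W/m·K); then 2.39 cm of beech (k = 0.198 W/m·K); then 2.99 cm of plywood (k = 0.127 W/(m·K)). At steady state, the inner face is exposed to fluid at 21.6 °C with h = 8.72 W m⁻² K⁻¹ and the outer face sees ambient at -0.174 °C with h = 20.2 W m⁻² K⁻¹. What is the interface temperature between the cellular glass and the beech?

Resistance network (inner→outer):
  R_conv,in = 1/(hA) = 1/(8.72·78.1) = 0.001468 K/W
  R_gypsum board = L/(kA) = 0.0458/(0.167·78.1) = 0.003512 K/W
  R_cellular glass = L/(kA) = 0.0402/(0.0675·78.1) = 0.007626 K/W
  R_beech = L/(kA) = 0.0239/(0.198·78.1) = 0.001546 K/W
  R_plywood = L/(kA) = 0.0299/(0.127·78.1) = 0.003015 K/W
  R_conv,out = 1/(hA) = 1/(20.2·78.1) = 6.339×10^-4 K/W
ΣR = 0.001468 + 0.003512 + 0.007626 + 0.001546 + 0.003015 + 6.339×10^-4 = 0.01780 K/W
Q = ΔT/ΣR = (21.6 °C − -0.174 °C)/0.01780 = 1223 W
From the inner boundary to the cellular glass/beech interface, ΣR_partial = 0.01261 K/W.
T_interface = T_in − Q·ΣR_partial = 21.6 °C − (1223)(0.01261) = 6.18 °C

T = 6.18 °C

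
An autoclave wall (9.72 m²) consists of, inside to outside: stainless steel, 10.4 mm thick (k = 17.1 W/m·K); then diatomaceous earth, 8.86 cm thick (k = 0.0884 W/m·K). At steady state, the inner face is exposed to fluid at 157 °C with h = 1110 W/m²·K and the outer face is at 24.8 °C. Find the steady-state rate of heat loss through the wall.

Q = 1280 W

Series thermal resistances, inner to outer:
  R_conv,in = 1/(hA) = 1/(1110·9.72) = 9.269×10^-5 K/W
  R_stainless steel = L/(kA) = 0.0104/(17.1·9.72) = 6.257×10^-5 K/W
  R_diatomaceous earth = L/(kA) = 0.0886/(0.0884·9.72) = 0.1031 K/W
ΣR = 9.269×10^-5 + 6.257×10^-5 + 0.1031 = 0.1033 K/W
Q = ΔT/ΣR = (157 °C − 24.8 °C)/0.1033 = 1280 W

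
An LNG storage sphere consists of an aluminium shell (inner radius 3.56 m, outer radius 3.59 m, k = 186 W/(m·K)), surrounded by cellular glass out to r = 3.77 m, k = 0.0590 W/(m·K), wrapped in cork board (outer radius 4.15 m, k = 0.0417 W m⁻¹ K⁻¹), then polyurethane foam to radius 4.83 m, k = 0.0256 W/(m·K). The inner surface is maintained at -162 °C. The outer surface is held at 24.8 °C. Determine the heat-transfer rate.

Q = 1100 W

Treat each layer as a resistance in series:
  R_aluminium = (1/3.56 − 1/3.59)/(4πk) = 0.002347/(4π·186) = 1.004×10^-6 K/W
  R_cellular glass = (1/3.59 − 1/3.77)/(4πk) = 0.01330/(4π·0.0590) = 0.01794 K/W
  R_cork board = (1/3.77 − 1/4.15)/(4πk) = 0.02429/(4π·0.0417) = 0.04635 K/W
  R_polyurethane foam = (1/4.15 − 1/4.83)/(4πk) = 0.03392/(4π·0.0256) = 0.1055 K/W
ΣR = 1.004×10^-6 + 0.01794 + 0.04635 + 0.1055 = 0.1698 K/W
Q = ΔT/ΣR = (-162 °C − 24.8 °C)/0.1698 = -1100 W
(Negative Q ⇒ heat flows inward; heat gain = 1100 W.)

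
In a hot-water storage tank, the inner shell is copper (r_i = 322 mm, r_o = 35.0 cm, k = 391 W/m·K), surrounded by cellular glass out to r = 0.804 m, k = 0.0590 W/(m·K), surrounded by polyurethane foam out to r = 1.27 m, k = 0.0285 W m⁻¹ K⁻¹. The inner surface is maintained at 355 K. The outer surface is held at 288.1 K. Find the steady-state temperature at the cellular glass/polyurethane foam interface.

T = 312.8 K

Treat each layer as a resistance in series:
  R_copper = (1/0.322 − 1/0.350)/(4πk) = 0.2484/(4π·391) = 5.056×10^-5 K/W
  R_cellular glass = (1/0.350 − 1/0.804)/(4πk) = 1.613/(4π·0.0590) = 2.176 K/W
  R_polyurethane foam = (1/0.804 − 1/1.27)/(4πk) = 0.4564/(4π·0.0285) = 1.274 K/W
ΣR = 5.056×10^-5 + 2.176 + 1.274 = 3.450 K/W
Q = ΔT/ΣR = (355 K − 288.1 K)/3.450 = 19.39 W
From the inner boundary to the cellular glass/polyurethane foam interface, ΣR_partial = 2.176 K/W.
T_interface = T_in − Q·ΣR_partial = 355 K − (19.39)(2.176) = 312.8 K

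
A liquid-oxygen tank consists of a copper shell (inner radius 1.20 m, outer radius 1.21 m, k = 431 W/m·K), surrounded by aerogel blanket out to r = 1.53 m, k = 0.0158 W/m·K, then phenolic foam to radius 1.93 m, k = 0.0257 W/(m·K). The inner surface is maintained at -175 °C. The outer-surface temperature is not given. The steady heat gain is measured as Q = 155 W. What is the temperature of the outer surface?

Series resistances:
  R_copper = (1/1.20 − 1/1.21)/(4πk) = 0.006887/(4π·431) = 1.272×10^-6 K/W
  R_aerogel blanket = (1/1.21 − 1/1.53)/(4πk) = 0.1729/(4π·0.0158) = 0.8706 K/W
  R_phenolic foam = (1/1.53 − 1/1.93)/(4πk) = 0.1355/(4π·0.0257) = 0.4194 K/W
ΣR = 1.290 K/W
ΔT = Q·ΣR = 155 × 1.290 = 200.0 K
Heat flows inward, so T_out = T_in + ΔT = -175 + 200.0 = 25.0 °C

T_out = 25.0 °C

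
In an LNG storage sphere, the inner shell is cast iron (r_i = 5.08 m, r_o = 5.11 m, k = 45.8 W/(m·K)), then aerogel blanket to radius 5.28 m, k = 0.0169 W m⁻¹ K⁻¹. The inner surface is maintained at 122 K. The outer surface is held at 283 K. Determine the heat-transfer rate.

Treat each layer as a resistance in series:
  R_cast iron = (1/5.08 − 1/5.11)/(4πk) = 0.001156/(4π·45.8) = 2.008×10^-6 K/W
  R_aerogel blanket = (1/5.11 − 1/5.28)/(4πk) = 0.006301/(4π·0.0169) = 0.02967 K/W
ΣR = 2.008×10^-6 + 0.02967 = 0.02967 K/W
Q = ΔT/ΣR = (122 K − 283 K)/0.02967 = -5430 W
(Negative Q ⇒ heat flows inward; heat gain = 5430 W.)

Q = 5.43 kW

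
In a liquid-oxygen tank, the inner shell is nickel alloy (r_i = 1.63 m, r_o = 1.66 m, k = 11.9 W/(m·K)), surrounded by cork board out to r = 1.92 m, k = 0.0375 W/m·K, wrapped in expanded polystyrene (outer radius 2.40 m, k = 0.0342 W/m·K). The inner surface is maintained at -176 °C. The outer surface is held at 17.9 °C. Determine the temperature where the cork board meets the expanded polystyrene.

Treat each layer as a resistance in series:
  R_nickel alloy = (1/1.63 − 1/1.66)/(4πk) = 0.01109/(4π·11.9) = 7.414×10^-5 K/W
  R_cork board = (1/1.66 − 1/1.92)/(4πk) = 0.08158/(4π·0.0375) = 0.1731 K/W
  R_expanded polystyrene = (1/1.92 − 1/2.40)/(4πk) = 0.1042/(4π·0.0342) = 0.2424 K/W
ΣR = 7.414×10^-5 + 0.1731 + 0.2424 = 0.4156 K/W
Q = ΔT/ΣR = (-176 °C − 17.9 °C)/0.4156 = -466.6 W
From the inner boundary to the cork board/expanded polystyrene interface, ΣR_partial = 0.1732 K/W.
T_interface = T_in − Q·ΣR_partial = -176 °C − (-466.6)(0.1732) = -95.2 °C

T = -95.2 °C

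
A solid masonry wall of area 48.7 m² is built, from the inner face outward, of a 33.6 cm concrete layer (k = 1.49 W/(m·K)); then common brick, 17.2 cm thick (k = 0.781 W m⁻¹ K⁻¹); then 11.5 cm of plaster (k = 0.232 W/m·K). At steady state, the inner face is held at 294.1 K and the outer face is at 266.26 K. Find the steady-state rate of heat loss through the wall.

Q = 1440 W

Treat each layer as a resistance in series:
  R_concrete = L/(kA) = 0.336/(1.49·48.7) = 0.004630 K/W
  R_common brick = L/(kA) = 0.172/(0.781·48.7) = 0.004522 K/W
  R_plaster = L/(kA) = 0.115/(0.232·48.7) = 0.01018 K/W
ΣR = 0.004630 + 0.004522 + 0.01018 = 0.01933 K/W
Q = ΔT/ΣR = (294.1 K − 266.26 K)/0.01933 = 1440 W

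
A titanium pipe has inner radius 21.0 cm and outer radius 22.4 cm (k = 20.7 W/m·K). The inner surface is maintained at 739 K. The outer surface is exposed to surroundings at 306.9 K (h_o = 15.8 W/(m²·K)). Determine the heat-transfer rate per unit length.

Series thermal resistances, inner to outer:
  R'_titanium = ln(0.224/0.210)/(2πk) = 0.06454/(2π·20.7) = 4.962×10^-4 m·K/W
  R'_conv,out = 1/(2πr h) = 1/(2π·0.224·15.8) = 0.04497 m·K/W
ΣR = 4.962×10^-4 + 0.04497 = 0.04547 m·K/W
Q' = ΔT/ΣR = (739 K − 306.9 K)/0.04547 = 9500 W/m

Q' = 9500 W/m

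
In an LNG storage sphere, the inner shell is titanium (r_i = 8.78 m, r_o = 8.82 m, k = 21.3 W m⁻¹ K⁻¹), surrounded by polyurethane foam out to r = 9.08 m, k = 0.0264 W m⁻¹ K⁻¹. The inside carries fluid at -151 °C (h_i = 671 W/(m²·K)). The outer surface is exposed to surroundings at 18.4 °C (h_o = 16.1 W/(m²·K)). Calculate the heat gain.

Treat each layer as a resistance in series:
  R_conv,in = 1/(4πr²h) = 1/(4π·8.78²·671) = 1.538×10^-6 K/W
  R_titanium = (1/8.78 − 1/8.82)/(4πk) = 5.165×10^-4/(4π·21.3) = 1.930×10^-6 K/W
  R_polyurethane foam = (1/8.82 − 1/9.08)/(4πk) = 0.003247/(4π·0.0264) = 0.009786 K/W
  R_conv,out = 1/(4πr²h) = 1/(4π·9.08²·16.1) = 5.995×10^-5 K/W
ΣR = 1.538×10^-6 + 1.930×10^-6 + 0.009786 + 5.995×10^-5 = 0.009849 K/W
Q = ΔT/ΣR = (-151 °C − 18.4 °C)/0.009849 = -17200 W
(Negative Q ⇒ heat flows inward; heat gain = 17200 W.)

Q = 17200 W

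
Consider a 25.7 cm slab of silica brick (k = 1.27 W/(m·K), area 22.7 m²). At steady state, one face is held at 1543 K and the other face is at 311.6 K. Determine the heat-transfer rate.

Q = kA·ΔT/L = 1.27 × 22.7 × |1543 K − 311.6 K| / 0.257 = 1.38×10^5 W

Q = 138 kW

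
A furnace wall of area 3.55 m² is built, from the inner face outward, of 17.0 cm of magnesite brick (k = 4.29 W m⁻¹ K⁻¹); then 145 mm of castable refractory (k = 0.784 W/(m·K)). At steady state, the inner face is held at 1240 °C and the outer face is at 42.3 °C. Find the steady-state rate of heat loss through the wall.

Q = 18.9 kW

Series thermal resistances, inner to outer:
  R_magnesite brick = L/(kA) = 0.170/(4.29·3.55) = 0.01116 K/W
  R_castable refractory = L/(kA) = 0.145/(0.784·3.55) = 0.05210 K/W
ΣR = 0.01116 + 0.05210 = 0.06326 K/W
Q = ΔT/ΣR = (1240 °C − 42.3 °C)/0.06326 = 18900 W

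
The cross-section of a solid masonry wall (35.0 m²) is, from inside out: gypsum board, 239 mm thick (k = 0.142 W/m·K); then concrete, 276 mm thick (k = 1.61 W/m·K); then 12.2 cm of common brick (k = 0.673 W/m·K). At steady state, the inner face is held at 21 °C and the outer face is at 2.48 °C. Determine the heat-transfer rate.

Treat each layer as a resistance in series:
  R_gypsum board = L/(kA) = 0.239/(0.142·35.0) = 0.04809 K/W
  R_concrete = L/(kA) = 0.276/(1.61·35.0) = 0.004898 K/W
  R_common brick = L/(kA) = 0.122/(0.673·35.0) = 0.005179 K/W
ΣR = 0.04809 + 0.004898 + 0.005179 = 0.05817 K/W
Q = ΔT/ΣR = (21 °C − 2.48 °C)/0.05817 = 318 W

Q = 318 W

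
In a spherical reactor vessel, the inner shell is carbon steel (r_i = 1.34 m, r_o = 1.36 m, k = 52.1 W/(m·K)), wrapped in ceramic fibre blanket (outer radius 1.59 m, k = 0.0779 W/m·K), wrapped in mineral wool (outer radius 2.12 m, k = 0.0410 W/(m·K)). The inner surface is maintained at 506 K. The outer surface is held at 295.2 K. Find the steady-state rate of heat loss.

Q = 509 W

Resistance network (inner→outer):
  R_carbon steel = (1/1.34 − 1/1.36)/(4πk) = 0.01097/(4π·52.1) = 1.676×10^-5 K/W
  R_ceramic fibre blanket = (1/1.36 − 1/1.59)/(4πk) = 0.1064/(4π·0.0779) = 0.1087 K/W
  R_mineral wool = (1/1.59 − 1/2.12)/(4πk) = 0.1572/(4π·0.0410) = 0.3052 K/W
ΣR = 1.676×10^-5 + 0.1087 + 0.3052 = 0.4139 K/W
Q = ΔT/ΣR = (506 K − 295.2 K)/0.4139 = 509 W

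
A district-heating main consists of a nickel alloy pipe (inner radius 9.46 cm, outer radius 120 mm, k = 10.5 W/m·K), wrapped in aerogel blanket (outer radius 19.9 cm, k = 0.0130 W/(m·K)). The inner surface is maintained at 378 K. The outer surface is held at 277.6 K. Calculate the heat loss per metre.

Resistance network (inner→outer):
  R'_nickel alloy = ln(0.120/0.0946)/(2πk) = 0.2378/(2π·10.5) = 0.003605 m·K/W
  R'_aerogel blanket = ln(0.199/0.120)/(2πk) = 0.5058/(2π·0.0130) = 6.193 m·K/W
ΣR = 0.003605 + 6.193 = 6.197 m·K/W
Q' = ΔT/ΣR = (378 K − 277.6 K)/6.197 = 16.2 W/m

Q' = 16.2 W/m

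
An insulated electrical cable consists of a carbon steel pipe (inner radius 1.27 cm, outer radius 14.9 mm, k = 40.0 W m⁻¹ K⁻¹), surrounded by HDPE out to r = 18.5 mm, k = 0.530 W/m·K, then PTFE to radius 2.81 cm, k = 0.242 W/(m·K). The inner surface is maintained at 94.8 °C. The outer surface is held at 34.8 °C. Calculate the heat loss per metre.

Q' = 176 W/m

Resistance network (inner→outer):
  R'_carbon steel = ln(0.0149/0.0127)/(2πk) = 0.1598/(2π·40.0) = 6.357×10^-4 m·K/W
  R'_HDPE = ln(0.0185/0.0149)/(2πk) = 0.2164/(2π·0.530) = 0.06499 m·K/W
  R'_PTFE = ln(0.0281/0.0185)/(2πk) = 0.4180/(2π·0.242) = 0.2749 m·K/W
ΣR = 6.357×10^-4 + 0.06499 + 0.2749 = 0.3405 m·K/W
Q' = ΔT/ΣR = (94.8 °C − 34.8 °C)/0.3405 = 176 W/m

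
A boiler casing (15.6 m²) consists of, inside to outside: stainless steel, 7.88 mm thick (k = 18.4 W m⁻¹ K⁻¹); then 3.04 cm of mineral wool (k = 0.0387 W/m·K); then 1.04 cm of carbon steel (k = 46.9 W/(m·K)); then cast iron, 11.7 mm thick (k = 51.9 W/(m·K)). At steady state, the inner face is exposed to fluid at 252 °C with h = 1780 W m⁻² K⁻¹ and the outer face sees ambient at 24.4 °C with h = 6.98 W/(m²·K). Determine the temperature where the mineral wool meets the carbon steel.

Resistance network (inner→outer):
  R_conv,in = 1/(hA) = 1/(1780·15.6) = 3.601×10^-5 K/W
  R_stainless steel = L/(kA) = 0.00788/(18.4·15.6) = 2.745×10^-5 K/W
  R_mineral wool = L/(kA) = 0.0304/(0.0387·15.6) = 0.05035 K/W
  R_carbon steel = L/(kA) = 0.0104/(46.9·15.6) = 1.421×10^-5 K/W
  R_cast iron = L/(kA) = 0.0117/(51.9·15.6) = 1.445×10^-5 K/W
  R_conv,out = 1/(hA) = 1/(6.98·15.6) = 0.009184 K/W
ΣR = 3.601×10^-5 + 2.745×10^-5 + 0.05035 + 1.421×10^-5 + 1.445×10^-5 + 0.009184 = 0.05963 K/W
Q = ΔT/ΣR = (252 °C − 24.4 °C)/0.05963 = 3817 W
From the inner boundary to the mineral wool/carbon steel interface, ΣR_partial = 0.05041 K/W.
T_interface = T_in − Q·ΣR_partial = 252 °C − (3817)(0.05041) = 59.6 °C

T = 59.6 °C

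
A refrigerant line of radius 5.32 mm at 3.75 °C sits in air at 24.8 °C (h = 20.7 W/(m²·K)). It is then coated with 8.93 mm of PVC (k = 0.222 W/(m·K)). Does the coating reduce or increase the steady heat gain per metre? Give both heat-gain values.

increases: 14.6 → 16.9 W/m

Critical radius for a cylinder: r_cr = k/h = 0.0107 m = 1.07 cm.
Outer radius after coating: r₂ = 0.00532 + 0.00893 = 0.01425 m.
r₁ < r_cr < r₂: heat gain rises to a maximum at r_cr then falls. Whether the coating helps depends on whether Q(r₂) has dropped back below Q(r₁).
Bare: R = 1/(2πr₁h) = 1.445 m·K/W; Q = 21.05/1.445 = 14.6 W/m.
Coated: R = R_cond + R_conv = 1.246 m·K/W; Q = 21.05/1.246 = 16.9 W/m.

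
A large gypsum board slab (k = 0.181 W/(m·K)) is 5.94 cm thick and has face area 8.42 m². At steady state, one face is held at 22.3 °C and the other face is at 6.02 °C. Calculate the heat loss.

Q = kA·ΔT/L = 0.181 × 8.42 × |22.3 °C − 6.02 °C| / 0.0594 = 418 W

Q = 418 W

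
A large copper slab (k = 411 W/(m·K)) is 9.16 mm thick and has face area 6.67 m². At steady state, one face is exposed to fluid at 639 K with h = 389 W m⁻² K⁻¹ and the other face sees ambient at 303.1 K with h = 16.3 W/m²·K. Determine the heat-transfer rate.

Treat each layer as a resistance in series:
  R_conv,in = 1/(hA) = 1/(389·6.67) = 3.854×10^-4 K/W
  R_copper = L/(kA) = 0.00916/(411·6.67) = 3.341×10^-6 K/W
  R_conv,out = 1/(hA) = 1/(16.3·6.67) = 0.009198 K/W
ΣR = 3.854×10^-4 + 3.341×10^-6 + 0.009198 = 0.009587 K/W
Q = ΔT/ΣR = (639 K − 303.1 K)/0.009587 = 35000 W

Q = 35.0 kW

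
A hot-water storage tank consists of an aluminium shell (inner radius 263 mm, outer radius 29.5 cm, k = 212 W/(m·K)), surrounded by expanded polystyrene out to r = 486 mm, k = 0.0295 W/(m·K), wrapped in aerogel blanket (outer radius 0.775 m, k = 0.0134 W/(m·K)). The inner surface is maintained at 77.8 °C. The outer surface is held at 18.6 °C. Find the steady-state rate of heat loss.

Q = 7.26 W

Series thermal resistances, inner to outer:
  R_aluminium = (1/0.263 − 1/0.295)/(4πk) = 0.4125/(4π·212) = 1.548×10^-4 K/W
  R_expanded polystyrene = (1/0.295 − 1/0.486)/(4πk) = 1.332/(4π·0.0295) = 3.594 K/W
  R_aerogel blanket = (1/0.486 − 1/0.775)/(4πk) = 0.7673/(4π·0.0134) = 4.557 K/W
ΣR = 1.548×10^-4 + 3.594 + 4.557 = 8.151 K/W
Q = ΔT/ΣR = (77.8 °C − 18.6 °C)/8.151 = 7.26 W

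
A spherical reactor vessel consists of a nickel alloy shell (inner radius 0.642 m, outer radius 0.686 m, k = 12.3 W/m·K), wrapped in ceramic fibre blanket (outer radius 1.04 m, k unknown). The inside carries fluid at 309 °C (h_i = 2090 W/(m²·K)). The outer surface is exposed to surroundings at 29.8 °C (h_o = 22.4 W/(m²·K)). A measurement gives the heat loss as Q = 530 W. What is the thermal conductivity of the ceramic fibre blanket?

k = 0.0755 W/m·K

ΣR = ΔT/Q = |309 − 29.8|/530 = 0.5268 K/W
Known resistances:
  R_conv,in = 1/(4πr²h) = 1/(4π·0.642²·2090) = 9.238×10^-5 K/W
  R_nickel alloy = (1/0.642 − 1/0.686)/(4πk) = 0.09991/(4π·12.3) = 6.464×10^-4 K/W
  R_conv,out = 1/(4πr²h) = 1/(4π·1.04²·22.4) = 0.003285 K/W
R_ceramic fibre blanket = ΣR − ΣR_known = 0.5268 − 0.004024 = 0.5228 K/W
(1/r₁−1/r₂)/(4πk) = 0.5228 ⇒ k = 0.4962/(4π·0.5228) = 0.0755 W/m·K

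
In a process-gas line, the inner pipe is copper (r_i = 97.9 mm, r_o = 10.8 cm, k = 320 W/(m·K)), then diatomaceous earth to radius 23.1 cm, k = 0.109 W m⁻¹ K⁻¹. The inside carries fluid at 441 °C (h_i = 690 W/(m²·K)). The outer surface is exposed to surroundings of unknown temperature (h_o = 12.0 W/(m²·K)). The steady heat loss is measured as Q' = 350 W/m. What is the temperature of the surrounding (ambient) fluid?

T_out = 31.5 °C

Sum the resistances:
  R'_conv,in = 1/(2πr h) = 1/(2π·0.0979·690) = 0.002356 m·K/W
  R'_copper = ln(0.108/0.0979)/(2πk) = 0.09818/(2π·320) = 4.883×10^-5 m·K/W
  R'_diatomaceous earth = ln(0.231/0.108)/(2πk) = 0.7603/(2π·0.109) = 1.110 m·K/W
  R'_conv,out = 1/(2πr h) = 1/(2π·0.231·12.0) = 0.05742 m·K/W
ΣR = 1.170 m·K/W
ΔT = Q'·ΣR = 350 × 1.170 = 409.5 K
Heat flows outward, so T_out = T_in − ΔT = 441 − 409.5 = 31.5 °C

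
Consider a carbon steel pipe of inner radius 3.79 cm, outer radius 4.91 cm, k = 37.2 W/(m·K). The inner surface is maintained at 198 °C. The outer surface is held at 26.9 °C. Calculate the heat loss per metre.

Q' = 154 kW/m

Q' = 2πk·ΔT/ln(r₂/r₁) = 2π × 37.2 × 171.1 / ln(0.0491/0.0379) = 1.54×10^5 W/m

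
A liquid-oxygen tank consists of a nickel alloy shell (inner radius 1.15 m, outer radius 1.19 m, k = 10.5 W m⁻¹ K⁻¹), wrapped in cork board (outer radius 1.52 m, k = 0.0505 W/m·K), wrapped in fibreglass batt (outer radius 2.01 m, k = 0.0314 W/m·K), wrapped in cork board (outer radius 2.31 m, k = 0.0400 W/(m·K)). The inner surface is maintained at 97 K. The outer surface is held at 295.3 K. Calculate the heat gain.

Treat each layer as a resistance in series:
  R_nickel alloy = (1/1.15 − 1/1.19)/(4πk) = 0.02923/(4π·10.5) = 2.215×10^-4 K/W
  R_cork board = (1/1.19 − 1/1.52)/(4πk) = 0.1824/(4π·0.0505) = 0.2875 K/W
  R_fibreglass batt = (1/1.52 − 1/2.01)/(4πk) = 0.1604/(4π·0.0314) = 0.4065 K/W
  R_cork board = (1/2.01 − 1/2.31)/(4πk) = 0.06461/(4π·0.0400) = 0.1285 K/W
ΣR = 2.215×10^-4 + 0.2875 + 0.4065 + 0.1285 = 0.8227 K/W
Q = ΔT/ΣR = (97 K − 295.3 K)/0.8227 = -241 W
(Negative Q ⇒ heat flows inward; heat gain = 241 W.)

Q = 241 W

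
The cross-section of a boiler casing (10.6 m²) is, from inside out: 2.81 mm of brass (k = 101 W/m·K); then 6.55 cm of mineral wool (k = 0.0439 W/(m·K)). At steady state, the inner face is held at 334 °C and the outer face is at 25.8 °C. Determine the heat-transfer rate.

Q = 2.19 kW

Treat each layer as a resistance in series:
  R_brass = L/(kA) = 0.00281/(101·10.6) = 2.625×10^-6 K/W
  R_mineral wool = L/(kA) = 0.0655/(0.0439·10.6) = 0.1408 K/W
ΣR = 2.625×10^-6 + 0.1408 = 0.1408 K/W
Q = ΔT/ΣR = (334 °C − 25.8 °C)/0.1408 = 2190 W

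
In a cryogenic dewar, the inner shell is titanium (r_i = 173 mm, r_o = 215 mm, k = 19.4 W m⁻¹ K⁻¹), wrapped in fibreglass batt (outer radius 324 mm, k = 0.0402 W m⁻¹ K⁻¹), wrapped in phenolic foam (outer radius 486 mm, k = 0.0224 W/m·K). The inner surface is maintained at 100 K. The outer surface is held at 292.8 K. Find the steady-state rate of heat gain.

Resistance network (inner→outer):
  R_titanium = (1/0.173 − 1/0.215)/(4πk) = 1.129/(4π·19.4) = 0.004632 K/W
  R_fibreglass batt = (1/0.215 − 1/0.324)/(4πk) = 1.565/(4π·0.0402) = 3.097 K/W
  R_phenolic foam = (1/0.324 − 1/0.486)/(4πk) = 1.029/(4π·0.0224) = 3.655 K/W
ΣR = 0.004632 + 3.097 + 3.655 = 6.757 K/W
Q = ΔT/ΣR = (100 K − 292.8 K)/6.757 = -28.5 W
(Negative Q ⇒ heat flows inward; heat gain = 28.5 W.)

Q = 28.5 W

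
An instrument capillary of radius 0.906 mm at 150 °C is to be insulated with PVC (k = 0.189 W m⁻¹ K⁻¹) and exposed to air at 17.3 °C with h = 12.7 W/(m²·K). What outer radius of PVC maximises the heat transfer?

For a cylinder, r_cr = k_ins/h = 0.189/12.7 = 0.0149 m = 1.49 cm

r_cr = 1.49 cm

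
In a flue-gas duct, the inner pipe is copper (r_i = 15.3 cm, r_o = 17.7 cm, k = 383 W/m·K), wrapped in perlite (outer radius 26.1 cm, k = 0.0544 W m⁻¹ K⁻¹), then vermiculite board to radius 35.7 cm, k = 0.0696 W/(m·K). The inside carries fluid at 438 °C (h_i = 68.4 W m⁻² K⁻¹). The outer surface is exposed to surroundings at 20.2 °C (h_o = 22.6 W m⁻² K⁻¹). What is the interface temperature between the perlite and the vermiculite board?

T = 183 °C

Treat each layer as a resistance in series:
  R'_conv,in = 1/(2πr h) = 1/(2π·0.153·68.4) = 0.01521 m·K/W
  R'_copper = ln(0.177/0.153)/(2πk) = 0.1457/(2π·383) = 6.055×10^-5 m·K/W
  R'_perlite = ln(0.261/0.177)/(2πk) = 0.3884/(2π·0.0544) = 1.136 m·K/W
  R'_vermiculite board = ln(0.357/0.261)/(2πk) = 0.3132/(2π·0.0696) = 0.7162 m·K/W
  R'_conv,out = 1/(2πr h) = 1/(2π·0.357·22.6) = 0.01973 m·K/W
ΣR = 0.01521 + 6.055×10^-5 + 1.136 + 0.7162 + 0.01973 = 1.887 m·K/W
Q' = ΔT/ΣR = (438 °C − 20.2 °C)/1.887 = 221.4 W/m
From the inner boundary to the perlite/vermiculite board interface, ΣR_partial = 1.151 m·K/W.
T_interface = T_in − Q'·ΣR_partial = 438 °C − (221.4)(1.151) = 183 °C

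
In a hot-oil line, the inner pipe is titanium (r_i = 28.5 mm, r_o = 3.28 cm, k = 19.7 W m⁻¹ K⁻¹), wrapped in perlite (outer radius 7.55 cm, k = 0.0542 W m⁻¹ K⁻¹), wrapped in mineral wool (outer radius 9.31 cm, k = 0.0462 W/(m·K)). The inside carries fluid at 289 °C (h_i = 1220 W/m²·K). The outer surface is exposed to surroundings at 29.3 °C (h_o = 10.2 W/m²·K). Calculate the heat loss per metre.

Series thermal resistances, inner to outer:
  R'_conv,in = 1/(2πr h) = 1/(2π·0.0285·1220) = 0.004577 m·K/W
  R'_titanium = ln(0.0328/0.0285)/(2πk) = 0.1405/(2π·19.7) = 0.001135 m·K/W
  R'_perlite = ln(0.0755/0.0328)/(2πk) = 0.8337/(2π·0.0542) = 2.448 m·K/W
  R'_mineral wool = ln(0.0931/0.0755)/(2πk) = 0.2095/(2π·0.0462) = 0.7219 m·K/W
  R'_conv,out = 1/(2πr h) = 1/(2π·0.0931·10.2) = 0.1676 m·K/W
ΣR = 0.004577 + 0.001135 + 2.448 + 0.7219 + 0.1676 = 3.343 m·K/W
Q' = ΔT/ΣR = (289 °C − 29.3 °C)/3.343 = 77.7 W/m

Q' = 77.7 W/m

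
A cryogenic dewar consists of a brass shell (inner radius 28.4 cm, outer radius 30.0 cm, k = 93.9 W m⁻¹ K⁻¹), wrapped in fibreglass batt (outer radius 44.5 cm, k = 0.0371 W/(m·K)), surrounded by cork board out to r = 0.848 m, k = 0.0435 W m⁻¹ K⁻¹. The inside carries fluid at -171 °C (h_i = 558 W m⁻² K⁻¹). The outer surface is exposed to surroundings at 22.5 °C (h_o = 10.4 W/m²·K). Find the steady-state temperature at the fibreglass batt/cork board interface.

Series thermal resistances, inner to outer:
  R_conv,in = 1/(4πr²h) = 1/(4π·0.284²·558) = 0.001768 K/W
  R_brass = (1/0.284 − 1/0.300)/(4πk) = 0.1878/(4π·93.9) = 1.591×10^-4 K/W
  R_fibreglass batt = (1/0.300 − 1/0.445)/(4πk) = 1.086/(4π·0.0371) = 2.330 K/W
  R_cork board = (1/0.445 − 1/0.848)/(4πk) = 1.068/(4π·0.0435) = 1.954 K/W
  R_conv,out = 1/(4πr²h) = 1/(4π·0.848²·10.4) = 0.01064 K/W
ΣR = 0.001768 + 1.591×10^-4 + 2.330 + 1.954 + 0.01064 = 4.297 K/W
Q = ΔT/ΣR = (-171 °C − 22.5 °C)/4.297 = -45.03 W
From the inner boundary to the fibreglass batt/cork board interface, ΣR_partial = 2.332 K/W.
T_interface = T_in − Q·ΣR_partial = -171 °C − (-45.03)(2.332) = -66.0 °C

T = -66.0 °C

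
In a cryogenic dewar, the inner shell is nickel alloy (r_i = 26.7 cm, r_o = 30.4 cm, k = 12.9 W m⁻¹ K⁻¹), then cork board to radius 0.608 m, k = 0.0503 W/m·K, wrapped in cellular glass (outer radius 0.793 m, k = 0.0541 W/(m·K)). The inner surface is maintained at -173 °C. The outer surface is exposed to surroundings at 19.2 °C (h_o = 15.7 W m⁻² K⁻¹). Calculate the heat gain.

Q = 60.5 W

Series thermal resistances, inner to outer:
  R_nickel alloy = (1/0.267 − 1/0.304)/(4πk) = 0.4558/(4π·12.9) = 0.002812 K/W
  R_cork board = (1/0.304 − 1/0.608)/(4πk) = 1.645/(4π·0.0503) = 2.602 K/W
  R_cellular glass = (1/0.608 − 1/0.793)/(4πk) = 0.3837/(4π·0.0541) = 0.5644 K/W
  R_conv,out = 1/(4πr²h) = 1/(4π·0.793²·15.7) = 0.008060 K/W
ΣR = 0.002812 + 2.602 + 0.5644 + 0.008060 = 3.177 K/W
Q = ΔT/ΣR = (-173 °C − 19.2 °C)/3.177 = -60.5 W
(Negative Q ⇒ heat flows inward; heat gain = 60.5 W.)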